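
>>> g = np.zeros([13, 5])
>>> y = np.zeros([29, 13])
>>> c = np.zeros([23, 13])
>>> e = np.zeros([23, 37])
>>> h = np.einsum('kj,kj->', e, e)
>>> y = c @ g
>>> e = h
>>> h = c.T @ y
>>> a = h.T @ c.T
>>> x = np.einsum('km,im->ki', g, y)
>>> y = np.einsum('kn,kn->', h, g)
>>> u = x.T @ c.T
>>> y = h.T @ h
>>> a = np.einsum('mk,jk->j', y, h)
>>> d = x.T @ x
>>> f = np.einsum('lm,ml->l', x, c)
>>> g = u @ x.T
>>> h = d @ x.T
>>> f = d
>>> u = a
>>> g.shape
(23, 13)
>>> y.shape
(5, 5)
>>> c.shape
(23, 13)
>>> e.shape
()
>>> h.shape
(23, 13)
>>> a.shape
(13,)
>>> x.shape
(13, 23)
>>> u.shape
(13,)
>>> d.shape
(23, 23)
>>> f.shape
(23, 23)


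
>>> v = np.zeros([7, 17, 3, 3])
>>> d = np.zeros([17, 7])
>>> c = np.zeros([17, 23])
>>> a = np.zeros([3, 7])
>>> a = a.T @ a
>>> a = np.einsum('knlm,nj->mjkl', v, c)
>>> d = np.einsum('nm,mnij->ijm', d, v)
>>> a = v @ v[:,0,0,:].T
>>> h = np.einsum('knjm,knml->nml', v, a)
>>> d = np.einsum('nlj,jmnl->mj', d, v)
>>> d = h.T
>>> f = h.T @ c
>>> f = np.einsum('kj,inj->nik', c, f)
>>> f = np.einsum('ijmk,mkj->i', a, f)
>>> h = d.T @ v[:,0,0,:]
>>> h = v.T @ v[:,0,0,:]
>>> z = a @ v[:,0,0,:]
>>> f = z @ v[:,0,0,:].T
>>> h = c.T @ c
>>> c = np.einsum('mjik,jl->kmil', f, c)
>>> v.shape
(7, 17, 3, 3)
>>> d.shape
(7, 3, 17)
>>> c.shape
(7, 7, 3, 23)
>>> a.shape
(7, 17, 3, 7)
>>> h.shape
(23, 23)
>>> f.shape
(7, 17, 3, 7)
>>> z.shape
(7, 17, 3, 3)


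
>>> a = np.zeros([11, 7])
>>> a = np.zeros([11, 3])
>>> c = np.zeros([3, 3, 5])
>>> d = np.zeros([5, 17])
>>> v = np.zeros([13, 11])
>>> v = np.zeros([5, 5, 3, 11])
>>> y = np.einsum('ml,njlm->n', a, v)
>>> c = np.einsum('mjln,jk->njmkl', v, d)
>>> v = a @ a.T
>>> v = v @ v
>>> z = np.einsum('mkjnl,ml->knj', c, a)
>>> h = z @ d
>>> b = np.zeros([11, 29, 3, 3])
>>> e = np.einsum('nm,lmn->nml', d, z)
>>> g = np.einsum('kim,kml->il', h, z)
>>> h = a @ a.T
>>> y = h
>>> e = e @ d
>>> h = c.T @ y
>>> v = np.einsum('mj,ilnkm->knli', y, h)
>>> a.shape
(11, 3)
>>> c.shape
(11, 5, 5, 17, 3)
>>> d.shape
(5, 17)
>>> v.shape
(5, 5, 17, 3)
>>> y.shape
(11, 11)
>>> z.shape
(5, 17, 5)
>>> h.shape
(3, 17, 5, 5, 11)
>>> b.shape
(11, 29, 3, 3)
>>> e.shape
(5, 17, 17)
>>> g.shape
(17, 5)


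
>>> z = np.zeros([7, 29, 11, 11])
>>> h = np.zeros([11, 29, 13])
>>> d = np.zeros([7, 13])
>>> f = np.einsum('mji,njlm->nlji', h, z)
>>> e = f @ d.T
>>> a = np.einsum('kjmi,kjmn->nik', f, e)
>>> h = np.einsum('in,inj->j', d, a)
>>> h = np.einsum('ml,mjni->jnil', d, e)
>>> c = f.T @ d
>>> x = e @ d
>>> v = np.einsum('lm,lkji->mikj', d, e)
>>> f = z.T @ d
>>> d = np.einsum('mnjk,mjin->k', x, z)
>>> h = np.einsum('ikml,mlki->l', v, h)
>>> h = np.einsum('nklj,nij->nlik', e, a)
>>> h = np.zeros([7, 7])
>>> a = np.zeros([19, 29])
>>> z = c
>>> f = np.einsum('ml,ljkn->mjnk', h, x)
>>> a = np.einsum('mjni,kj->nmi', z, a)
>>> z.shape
(13, 29, 11, 13)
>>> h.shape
(7, 7)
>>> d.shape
(13,)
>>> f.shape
(7, 11, 13, 29)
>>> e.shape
(7, 11, 29, 7)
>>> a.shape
(11, 13, 13)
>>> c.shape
(13, 29, 11, 13)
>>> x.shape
(7, 11, 29, 13)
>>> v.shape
(13, 7, 11, 29)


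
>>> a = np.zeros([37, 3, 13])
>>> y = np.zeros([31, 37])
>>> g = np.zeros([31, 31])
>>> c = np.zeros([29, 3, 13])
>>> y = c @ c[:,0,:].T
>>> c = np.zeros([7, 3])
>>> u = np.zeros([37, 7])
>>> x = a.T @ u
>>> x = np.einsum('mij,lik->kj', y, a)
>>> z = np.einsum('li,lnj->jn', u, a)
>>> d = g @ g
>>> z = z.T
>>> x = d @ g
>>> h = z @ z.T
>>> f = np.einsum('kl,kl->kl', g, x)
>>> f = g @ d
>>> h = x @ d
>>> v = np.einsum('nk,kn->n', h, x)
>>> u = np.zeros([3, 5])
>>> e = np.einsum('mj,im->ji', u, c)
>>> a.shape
(37, 3, 13)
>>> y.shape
(29, 3, 29)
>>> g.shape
(31, 31)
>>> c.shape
(7, 3)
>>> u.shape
(3, 5)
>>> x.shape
(31, 31)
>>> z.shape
(3, 13)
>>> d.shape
(31, 31)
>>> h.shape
(31, 31)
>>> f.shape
(31, 31)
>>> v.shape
(31,)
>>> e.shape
(5, 7)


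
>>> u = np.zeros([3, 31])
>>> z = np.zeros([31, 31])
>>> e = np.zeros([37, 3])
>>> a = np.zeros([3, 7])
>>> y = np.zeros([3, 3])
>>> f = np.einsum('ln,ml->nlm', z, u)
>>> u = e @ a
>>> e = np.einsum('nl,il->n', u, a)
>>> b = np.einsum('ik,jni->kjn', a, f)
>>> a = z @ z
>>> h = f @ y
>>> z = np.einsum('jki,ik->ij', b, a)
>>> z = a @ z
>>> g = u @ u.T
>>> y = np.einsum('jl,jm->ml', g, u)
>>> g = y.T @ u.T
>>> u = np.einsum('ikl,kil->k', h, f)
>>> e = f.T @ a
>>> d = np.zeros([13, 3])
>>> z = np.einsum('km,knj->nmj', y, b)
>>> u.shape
(31,)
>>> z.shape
(31, 37, 31)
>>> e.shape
(3, 31, 31)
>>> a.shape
(31, 31)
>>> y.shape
(7, 37)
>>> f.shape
(31, 31, 3)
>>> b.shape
(7, 31, 31)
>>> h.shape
(31, 31, 3)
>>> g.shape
(37, 37)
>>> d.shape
(13, 3)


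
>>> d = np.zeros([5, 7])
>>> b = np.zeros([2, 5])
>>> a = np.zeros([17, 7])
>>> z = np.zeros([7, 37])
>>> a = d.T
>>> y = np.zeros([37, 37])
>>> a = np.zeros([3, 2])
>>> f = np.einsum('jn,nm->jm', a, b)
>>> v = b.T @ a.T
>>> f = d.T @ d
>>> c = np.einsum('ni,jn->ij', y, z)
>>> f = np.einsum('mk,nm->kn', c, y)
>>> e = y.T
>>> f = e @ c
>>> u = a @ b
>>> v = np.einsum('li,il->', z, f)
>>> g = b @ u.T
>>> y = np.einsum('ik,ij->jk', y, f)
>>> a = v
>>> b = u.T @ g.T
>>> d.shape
(5, 7)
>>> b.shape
(5, 2)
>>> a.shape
()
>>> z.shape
(7, 37)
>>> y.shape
(7, 37)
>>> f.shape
(37, 7)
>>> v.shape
()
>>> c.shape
(37, 7)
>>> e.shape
(37, 37)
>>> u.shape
(3, 5)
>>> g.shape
(2, 3)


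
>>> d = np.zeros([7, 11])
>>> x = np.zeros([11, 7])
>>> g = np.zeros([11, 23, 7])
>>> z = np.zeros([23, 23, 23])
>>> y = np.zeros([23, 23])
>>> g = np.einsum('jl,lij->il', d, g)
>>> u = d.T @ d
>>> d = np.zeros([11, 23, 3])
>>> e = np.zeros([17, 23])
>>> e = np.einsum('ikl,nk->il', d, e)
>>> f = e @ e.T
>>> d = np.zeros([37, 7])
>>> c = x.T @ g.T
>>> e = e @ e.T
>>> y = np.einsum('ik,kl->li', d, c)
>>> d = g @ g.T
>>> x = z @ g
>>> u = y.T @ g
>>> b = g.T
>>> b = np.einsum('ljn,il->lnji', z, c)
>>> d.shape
(23, 23)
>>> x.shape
(23, 23, 11)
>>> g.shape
(23, 11)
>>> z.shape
(23, 23, 23)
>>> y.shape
(23, 37)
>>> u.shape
(37, 11)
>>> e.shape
(11, 11)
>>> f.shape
(11, 11)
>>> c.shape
(7, 23)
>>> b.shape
(23, 23, 23, 7)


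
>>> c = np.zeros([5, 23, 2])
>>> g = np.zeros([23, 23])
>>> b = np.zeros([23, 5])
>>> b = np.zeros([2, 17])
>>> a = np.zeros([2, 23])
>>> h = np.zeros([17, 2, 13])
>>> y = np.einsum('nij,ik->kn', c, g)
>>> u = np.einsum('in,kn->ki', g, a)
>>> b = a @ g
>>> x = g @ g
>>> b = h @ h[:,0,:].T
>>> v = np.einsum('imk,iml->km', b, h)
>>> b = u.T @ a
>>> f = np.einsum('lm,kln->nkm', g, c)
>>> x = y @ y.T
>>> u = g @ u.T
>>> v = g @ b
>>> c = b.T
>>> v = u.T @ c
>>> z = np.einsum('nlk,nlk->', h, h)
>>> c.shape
(23, 23)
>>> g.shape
(23, 23)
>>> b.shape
(23, 23)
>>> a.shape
(2, 23)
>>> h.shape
(17, 2, 13)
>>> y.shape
(23, 5)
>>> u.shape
(23, 2)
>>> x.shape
(23, 23)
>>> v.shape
(2, 23)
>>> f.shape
(2, 5, 23)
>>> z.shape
()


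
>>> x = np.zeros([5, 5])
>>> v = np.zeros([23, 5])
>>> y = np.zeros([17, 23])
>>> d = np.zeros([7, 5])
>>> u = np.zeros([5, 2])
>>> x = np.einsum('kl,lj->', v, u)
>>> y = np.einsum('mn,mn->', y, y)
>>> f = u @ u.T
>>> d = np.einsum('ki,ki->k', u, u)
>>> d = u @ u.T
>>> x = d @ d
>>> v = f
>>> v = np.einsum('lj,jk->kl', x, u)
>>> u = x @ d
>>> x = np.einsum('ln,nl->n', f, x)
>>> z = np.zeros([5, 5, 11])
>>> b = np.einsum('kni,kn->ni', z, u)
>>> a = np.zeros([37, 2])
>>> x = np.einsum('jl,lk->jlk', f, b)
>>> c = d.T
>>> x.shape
(5, 5, 11)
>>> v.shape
(2, 5)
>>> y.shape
()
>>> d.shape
(5, 5)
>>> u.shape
(5, 5)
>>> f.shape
(5, 5)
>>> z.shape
(5, 5, 11)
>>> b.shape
(5, 11)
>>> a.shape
(37, 2)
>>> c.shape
(5, 5)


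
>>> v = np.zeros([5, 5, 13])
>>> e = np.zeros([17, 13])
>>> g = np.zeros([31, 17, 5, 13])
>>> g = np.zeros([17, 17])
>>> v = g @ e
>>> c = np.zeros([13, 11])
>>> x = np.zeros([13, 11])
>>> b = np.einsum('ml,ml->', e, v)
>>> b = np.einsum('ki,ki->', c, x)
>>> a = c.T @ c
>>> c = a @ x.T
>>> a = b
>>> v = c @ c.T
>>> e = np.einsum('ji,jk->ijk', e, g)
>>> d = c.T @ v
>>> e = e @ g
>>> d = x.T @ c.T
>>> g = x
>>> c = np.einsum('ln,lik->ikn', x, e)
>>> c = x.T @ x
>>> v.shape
(11, 11)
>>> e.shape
(13, 17, 17)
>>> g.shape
(13, 11)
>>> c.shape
(11, 11)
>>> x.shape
(13, 11)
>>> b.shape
()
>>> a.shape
()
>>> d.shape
(11, 11)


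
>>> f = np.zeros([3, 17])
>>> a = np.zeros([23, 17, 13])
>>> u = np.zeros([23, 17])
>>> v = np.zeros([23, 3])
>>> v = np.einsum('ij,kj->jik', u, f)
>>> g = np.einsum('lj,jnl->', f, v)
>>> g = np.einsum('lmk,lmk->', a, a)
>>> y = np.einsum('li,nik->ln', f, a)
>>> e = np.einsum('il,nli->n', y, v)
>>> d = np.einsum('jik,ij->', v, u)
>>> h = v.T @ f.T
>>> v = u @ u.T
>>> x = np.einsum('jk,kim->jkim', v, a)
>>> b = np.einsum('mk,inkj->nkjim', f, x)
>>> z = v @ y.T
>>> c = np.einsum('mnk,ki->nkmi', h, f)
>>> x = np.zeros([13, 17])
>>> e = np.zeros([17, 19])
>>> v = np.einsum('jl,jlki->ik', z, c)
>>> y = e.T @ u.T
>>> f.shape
(3, 17)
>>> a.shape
(23, 17, 13)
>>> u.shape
(23, 17)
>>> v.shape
(17, 3)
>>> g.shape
()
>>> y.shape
(19, 23)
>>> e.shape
(17, 19)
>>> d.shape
()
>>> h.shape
(3, 23, 3)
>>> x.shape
(13, 17)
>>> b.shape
(23, 17, 13, 23, 3)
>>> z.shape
(23, 3)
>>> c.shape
(23, 3, 3, 17)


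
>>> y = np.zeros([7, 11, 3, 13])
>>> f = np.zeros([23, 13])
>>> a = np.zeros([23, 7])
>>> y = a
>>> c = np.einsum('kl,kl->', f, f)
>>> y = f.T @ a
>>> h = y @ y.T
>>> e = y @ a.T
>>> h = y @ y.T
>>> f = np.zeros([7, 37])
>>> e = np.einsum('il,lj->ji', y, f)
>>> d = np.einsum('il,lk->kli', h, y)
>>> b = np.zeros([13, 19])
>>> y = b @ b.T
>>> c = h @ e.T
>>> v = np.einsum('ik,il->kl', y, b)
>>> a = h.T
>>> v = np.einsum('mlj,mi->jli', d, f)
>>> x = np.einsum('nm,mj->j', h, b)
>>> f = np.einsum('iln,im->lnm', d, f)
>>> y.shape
(13, 13)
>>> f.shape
(13, 13, 37)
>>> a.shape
(13, 13)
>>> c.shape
(13, 37)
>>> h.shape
(13, 13)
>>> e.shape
(37, 13)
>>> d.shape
(7, 13, 13)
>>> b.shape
(13, 19)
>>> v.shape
(13, 13, 37)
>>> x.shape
(19,)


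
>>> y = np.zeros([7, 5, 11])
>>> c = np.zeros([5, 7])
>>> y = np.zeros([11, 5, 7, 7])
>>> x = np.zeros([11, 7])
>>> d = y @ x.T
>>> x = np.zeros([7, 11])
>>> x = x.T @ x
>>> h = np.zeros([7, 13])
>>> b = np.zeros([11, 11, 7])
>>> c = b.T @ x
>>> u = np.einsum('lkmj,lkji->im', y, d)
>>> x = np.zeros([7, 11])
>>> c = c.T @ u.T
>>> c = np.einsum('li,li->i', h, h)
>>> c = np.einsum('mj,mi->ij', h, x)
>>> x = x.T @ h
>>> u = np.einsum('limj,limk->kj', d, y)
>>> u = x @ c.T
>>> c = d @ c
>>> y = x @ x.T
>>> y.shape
(11, 11)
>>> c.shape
(11, 5, 7, 13)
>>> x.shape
(11, 13)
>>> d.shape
(11, 5, 7, 11)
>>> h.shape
(7, 13)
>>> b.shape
(11, 11, 7)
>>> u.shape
(11, 11)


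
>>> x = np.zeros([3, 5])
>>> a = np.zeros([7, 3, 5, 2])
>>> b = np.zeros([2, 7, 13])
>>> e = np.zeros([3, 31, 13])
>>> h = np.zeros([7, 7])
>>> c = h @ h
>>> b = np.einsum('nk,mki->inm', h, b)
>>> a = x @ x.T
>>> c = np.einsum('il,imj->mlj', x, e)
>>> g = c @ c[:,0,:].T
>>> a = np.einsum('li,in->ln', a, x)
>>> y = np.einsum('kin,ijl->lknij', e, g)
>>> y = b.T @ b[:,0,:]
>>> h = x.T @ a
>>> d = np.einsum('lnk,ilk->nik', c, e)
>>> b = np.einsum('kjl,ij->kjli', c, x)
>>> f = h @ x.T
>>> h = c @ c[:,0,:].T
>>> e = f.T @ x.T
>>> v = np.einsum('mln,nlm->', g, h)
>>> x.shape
(3, 5)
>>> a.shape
(3, 5)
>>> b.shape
(31, 5, 13, 3)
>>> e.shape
(3, 3)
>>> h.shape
(31, 5, 31)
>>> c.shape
(31, 5, 13)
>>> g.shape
(31, 5, 31)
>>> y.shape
(2, 7, 2)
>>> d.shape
(5, 3, 13)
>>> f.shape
(5, 3)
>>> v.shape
()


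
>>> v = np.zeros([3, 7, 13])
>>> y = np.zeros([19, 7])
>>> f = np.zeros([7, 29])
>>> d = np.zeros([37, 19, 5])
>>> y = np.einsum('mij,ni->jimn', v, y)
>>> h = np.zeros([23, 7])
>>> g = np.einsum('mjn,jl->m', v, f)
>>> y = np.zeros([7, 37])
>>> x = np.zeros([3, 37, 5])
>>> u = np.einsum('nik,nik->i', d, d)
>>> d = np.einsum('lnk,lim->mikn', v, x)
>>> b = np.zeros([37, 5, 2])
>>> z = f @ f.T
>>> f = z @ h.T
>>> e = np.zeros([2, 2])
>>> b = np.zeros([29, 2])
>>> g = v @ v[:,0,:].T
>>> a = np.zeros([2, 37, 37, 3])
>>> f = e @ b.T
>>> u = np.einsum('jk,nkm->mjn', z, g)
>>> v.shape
(3, 7, 13)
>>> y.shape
(7, 37)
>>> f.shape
(2, 29)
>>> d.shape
(5, 37, 13, 7)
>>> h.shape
(23, 7)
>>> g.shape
(3, 7, 3)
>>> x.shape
(3, 37, 5)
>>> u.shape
(3, 7, 3)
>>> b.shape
(29, 2)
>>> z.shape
(7, 7)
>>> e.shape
(2, 2)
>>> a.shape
(2, 37, 37, 3)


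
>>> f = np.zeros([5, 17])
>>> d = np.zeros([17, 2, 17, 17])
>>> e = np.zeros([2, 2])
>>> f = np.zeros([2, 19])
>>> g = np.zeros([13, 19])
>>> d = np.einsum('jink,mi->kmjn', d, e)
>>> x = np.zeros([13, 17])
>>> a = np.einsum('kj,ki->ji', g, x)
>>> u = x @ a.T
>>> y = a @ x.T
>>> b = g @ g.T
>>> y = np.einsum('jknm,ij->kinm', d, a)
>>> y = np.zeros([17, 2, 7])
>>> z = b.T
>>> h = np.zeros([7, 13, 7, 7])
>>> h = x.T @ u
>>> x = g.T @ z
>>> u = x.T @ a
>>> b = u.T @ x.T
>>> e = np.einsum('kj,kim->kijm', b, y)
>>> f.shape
(2, 19)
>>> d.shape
(17, 2, 17, 17)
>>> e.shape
(17, 2, 19, 7)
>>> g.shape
(13, 19)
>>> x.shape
(19, 13)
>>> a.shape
(19, 17)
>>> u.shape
(13, 17)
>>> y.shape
(17, 2, 7)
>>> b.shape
(17, 19)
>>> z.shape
(13, 13)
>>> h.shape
(17, 19)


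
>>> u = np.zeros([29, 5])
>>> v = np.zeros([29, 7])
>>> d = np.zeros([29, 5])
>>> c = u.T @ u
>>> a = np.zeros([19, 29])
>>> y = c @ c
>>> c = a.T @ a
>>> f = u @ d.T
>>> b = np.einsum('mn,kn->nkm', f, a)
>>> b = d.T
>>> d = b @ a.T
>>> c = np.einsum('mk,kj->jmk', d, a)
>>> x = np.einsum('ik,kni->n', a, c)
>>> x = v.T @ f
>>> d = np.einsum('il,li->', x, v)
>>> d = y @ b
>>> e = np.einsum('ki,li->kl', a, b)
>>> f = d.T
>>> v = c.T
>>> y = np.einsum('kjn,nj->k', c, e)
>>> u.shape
(29, 5)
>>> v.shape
(19, 5, 29)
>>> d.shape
(5, 29)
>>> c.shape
(29, 5, 19)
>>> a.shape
(19, 29)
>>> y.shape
(29,)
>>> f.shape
(29, 5)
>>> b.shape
(5, 29)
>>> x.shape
(7, 29)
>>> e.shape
(19, 5)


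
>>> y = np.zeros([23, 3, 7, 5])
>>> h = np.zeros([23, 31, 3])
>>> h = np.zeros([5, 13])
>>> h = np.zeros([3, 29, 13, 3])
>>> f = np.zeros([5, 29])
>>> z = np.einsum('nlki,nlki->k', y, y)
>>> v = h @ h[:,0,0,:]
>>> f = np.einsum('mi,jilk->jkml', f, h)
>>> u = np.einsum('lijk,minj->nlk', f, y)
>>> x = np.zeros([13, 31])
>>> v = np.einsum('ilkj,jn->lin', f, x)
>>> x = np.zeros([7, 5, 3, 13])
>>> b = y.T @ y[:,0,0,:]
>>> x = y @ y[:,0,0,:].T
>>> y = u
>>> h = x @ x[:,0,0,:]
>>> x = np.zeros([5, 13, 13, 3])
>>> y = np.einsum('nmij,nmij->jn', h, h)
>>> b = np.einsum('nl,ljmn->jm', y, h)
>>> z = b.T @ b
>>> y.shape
(23, 23)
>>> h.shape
(23, 3, 7, 23)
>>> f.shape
(3, 3, 5, 13)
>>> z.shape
(7, 7)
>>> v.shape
(3, 3, 31)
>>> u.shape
(7, 3, 13)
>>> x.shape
(5, 13, 13, 3)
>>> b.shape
(3, 7)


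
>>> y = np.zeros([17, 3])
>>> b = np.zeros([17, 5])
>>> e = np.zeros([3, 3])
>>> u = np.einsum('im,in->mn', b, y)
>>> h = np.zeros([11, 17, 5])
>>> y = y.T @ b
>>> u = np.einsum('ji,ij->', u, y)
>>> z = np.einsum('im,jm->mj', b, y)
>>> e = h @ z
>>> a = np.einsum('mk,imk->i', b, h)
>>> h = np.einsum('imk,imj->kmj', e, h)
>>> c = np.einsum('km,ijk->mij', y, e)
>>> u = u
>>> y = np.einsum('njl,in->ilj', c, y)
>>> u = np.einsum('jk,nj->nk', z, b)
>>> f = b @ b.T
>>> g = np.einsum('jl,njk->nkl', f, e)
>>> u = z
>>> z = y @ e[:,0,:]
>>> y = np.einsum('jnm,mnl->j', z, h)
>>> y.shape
(3,)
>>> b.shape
(17, 5)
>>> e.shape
(11, 17, 3)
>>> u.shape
(5, 3)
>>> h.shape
(3, 17, 5)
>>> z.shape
(3, 17, 3)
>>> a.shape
(11,)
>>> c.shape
(5, 11, 17)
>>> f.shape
(17, 17)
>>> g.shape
(11, 3, 17)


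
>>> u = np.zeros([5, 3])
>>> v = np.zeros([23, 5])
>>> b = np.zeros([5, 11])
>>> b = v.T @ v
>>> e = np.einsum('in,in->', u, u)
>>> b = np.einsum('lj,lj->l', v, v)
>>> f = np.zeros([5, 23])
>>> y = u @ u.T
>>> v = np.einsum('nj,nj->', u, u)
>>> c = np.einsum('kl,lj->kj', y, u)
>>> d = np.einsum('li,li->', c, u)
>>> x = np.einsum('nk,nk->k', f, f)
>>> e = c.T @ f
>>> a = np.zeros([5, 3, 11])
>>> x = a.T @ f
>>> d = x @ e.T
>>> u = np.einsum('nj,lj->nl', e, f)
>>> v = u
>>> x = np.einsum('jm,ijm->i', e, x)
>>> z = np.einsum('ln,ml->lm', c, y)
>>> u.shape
(3, 5)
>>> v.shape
(3, 5)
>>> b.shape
(23,)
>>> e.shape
(3, 23)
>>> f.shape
(5, 23)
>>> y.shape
(5, 5)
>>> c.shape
(5, 3)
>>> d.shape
(11, 3, 3)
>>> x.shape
(11,)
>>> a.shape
(5, 3, 11)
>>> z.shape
(5, 5)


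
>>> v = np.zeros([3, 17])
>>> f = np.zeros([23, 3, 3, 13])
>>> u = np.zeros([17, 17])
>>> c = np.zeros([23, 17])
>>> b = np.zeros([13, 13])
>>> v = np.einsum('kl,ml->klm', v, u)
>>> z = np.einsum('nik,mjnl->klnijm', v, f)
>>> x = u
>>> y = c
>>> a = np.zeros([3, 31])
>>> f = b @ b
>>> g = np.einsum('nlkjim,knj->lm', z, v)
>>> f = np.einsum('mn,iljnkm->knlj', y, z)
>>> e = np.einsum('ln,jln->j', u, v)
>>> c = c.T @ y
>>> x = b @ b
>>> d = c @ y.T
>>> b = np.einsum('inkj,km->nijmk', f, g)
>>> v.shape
(3, 17, 17)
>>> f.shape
(3, 17, 13, 3)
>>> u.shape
(17, 17)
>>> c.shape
(17, 17)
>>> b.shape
(17, 3, 3, 23, 13)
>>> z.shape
(17, 13, 3, 17, 3, 23)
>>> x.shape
(13, 13)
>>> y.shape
(23, 17)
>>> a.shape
(3, 31)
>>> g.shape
(13, 23)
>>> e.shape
(3,)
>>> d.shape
(17, 23)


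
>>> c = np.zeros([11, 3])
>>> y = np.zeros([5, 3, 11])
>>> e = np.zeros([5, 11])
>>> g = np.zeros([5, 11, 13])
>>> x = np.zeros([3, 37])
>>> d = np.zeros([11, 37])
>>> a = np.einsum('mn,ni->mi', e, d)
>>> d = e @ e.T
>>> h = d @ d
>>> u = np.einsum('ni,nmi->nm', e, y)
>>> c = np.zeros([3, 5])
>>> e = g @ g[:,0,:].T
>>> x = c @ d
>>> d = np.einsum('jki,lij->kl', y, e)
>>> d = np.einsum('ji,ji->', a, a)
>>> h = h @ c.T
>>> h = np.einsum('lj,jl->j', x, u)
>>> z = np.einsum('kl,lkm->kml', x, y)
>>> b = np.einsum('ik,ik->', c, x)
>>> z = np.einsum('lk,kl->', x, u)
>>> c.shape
(3, 5)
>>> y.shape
(5, 3, 11)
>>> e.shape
(5, 11, 5)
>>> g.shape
(5, 11, 13)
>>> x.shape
(3, 5)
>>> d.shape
()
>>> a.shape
(5, 37)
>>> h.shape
(5,)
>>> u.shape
(5, 3)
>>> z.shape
()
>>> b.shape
()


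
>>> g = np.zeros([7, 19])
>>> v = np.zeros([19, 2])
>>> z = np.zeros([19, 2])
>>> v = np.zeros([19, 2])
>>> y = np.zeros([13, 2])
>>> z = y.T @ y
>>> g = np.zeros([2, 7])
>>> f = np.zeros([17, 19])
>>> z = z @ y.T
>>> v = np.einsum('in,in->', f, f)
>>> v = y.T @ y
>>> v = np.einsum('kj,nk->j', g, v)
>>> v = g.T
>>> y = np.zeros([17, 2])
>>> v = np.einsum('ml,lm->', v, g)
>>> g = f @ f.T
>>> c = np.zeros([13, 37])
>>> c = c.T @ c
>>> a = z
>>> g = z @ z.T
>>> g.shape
(2, 2)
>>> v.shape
()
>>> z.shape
(2, 13)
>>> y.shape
(17, 2)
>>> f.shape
(17, 19)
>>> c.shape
(37, 37)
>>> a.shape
(2, 13)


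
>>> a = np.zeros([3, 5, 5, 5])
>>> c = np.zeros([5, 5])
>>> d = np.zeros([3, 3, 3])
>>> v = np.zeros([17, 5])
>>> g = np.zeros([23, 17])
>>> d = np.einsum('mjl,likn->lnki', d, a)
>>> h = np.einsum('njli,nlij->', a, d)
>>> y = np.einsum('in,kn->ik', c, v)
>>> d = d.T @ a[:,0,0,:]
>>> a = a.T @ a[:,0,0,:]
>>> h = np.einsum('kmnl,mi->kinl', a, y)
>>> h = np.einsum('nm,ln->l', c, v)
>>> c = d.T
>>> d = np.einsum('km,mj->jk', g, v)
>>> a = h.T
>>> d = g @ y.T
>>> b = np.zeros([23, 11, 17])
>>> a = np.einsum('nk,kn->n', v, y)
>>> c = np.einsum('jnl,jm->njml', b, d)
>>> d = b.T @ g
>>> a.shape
(17,)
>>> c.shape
(11, 23, 5, 17)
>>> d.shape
(17, 11, 17)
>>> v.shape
(17, 5)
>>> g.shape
(23, 17)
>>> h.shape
(17,)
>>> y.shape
(5, 17)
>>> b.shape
(23, 11, 17)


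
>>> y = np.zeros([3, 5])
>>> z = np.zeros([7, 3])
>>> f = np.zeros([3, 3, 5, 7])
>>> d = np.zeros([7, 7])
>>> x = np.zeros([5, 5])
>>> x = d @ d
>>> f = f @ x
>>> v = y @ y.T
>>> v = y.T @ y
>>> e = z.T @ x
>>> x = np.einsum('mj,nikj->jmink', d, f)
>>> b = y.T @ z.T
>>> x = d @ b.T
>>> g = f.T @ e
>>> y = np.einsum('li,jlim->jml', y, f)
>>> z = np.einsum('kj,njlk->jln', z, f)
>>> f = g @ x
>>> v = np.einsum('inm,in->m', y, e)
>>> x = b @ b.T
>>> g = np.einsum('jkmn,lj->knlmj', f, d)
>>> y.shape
(3, 7, 3)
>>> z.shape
(3, 5, 3)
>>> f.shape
(7, 5, 3, 5)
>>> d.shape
(7, 7)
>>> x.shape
(5, 5)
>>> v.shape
(3,)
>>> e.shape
(3, 7)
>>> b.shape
(5, 7)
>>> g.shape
(5, 5, 7, 3, 7)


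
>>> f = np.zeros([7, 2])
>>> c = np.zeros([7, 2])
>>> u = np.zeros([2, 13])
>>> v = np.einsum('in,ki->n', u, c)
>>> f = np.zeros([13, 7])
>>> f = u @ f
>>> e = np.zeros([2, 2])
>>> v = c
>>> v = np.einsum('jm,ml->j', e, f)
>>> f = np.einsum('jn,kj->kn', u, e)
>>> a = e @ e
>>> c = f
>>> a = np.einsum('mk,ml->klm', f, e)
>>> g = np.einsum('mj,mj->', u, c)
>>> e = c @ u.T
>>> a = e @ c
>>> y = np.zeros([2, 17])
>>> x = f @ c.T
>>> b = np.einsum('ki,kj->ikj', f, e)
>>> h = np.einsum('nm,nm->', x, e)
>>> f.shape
(2, 13)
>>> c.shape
(2, 13)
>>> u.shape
(2, 13)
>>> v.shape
(2,)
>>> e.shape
(2, 2)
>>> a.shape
(2, 13)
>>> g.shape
()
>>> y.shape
(2, 17)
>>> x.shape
(2, 2)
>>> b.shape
(13, 2, 2)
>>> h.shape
()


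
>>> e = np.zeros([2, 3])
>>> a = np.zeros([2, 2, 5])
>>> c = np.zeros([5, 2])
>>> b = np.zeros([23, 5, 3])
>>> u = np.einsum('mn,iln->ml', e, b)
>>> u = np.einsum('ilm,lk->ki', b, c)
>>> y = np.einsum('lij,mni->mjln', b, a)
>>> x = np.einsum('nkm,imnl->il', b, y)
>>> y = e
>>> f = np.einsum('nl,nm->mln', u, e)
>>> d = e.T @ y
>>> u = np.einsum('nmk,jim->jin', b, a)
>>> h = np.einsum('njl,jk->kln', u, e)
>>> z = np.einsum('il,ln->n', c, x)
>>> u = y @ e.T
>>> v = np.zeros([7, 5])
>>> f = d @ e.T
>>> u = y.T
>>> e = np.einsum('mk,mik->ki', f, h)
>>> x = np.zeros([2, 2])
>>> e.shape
(2, 23)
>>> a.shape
(2, 2, 5)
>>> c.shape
(5, 2)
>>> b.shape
(23, 5, 3)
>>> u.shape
(3, 2)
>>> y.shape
(2, 3)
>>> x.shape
(2, 2)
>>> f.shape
(3, 2)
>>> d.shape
(3, 3)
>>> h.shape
(3, 23, 2)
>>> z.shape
(2,)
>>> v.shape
(7, 5)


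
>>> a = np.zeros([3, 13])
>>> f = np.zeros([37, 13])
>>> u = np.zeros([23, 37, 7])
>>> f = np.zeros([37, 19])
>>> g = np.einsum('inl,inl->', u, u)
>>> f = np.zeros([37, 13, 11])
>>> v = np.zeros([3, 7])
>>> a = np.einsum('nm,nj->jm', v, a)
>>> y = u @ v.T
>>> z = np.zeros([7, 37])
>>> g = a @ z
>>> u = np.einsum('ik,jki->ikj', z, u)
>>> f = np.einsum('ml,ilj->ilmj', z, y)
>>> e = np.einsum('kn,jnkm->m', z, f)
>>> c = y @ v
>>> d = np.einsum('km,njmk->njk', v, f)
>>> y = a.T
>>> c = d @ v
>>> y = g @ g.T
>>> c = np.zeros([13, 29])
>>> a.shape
(13, 7)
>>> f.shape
(23, 37, 7, 3)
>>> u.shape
(7, 37, 23)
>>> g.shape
(13, 37)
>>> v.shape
(3, 7)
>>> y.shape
(13, 13)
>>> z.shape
(7, 37)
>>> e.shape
(3,)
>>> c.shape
(13, 29)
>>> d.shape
(23, 37, 3)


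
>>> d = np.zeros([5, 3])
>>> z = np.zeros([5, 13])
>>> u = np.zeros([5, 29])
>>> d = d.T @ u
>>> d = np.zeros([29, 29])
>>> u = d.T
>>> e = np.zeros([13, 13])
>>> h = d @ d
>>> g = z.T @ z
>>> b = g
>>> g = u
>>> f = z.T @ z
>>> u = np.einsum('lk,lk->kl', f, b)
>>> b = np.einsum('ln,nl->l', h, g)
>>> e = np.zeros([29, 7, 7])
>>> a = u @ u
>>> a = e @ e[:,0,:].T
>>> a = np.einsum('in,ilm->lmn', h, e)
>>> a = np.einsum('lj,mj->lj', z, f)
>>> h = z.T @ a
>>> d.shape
(29, 29)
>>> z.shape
(5, 13)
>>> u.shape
(13, 13)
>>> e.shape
(29, 7, 7)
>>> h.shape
(13, 13)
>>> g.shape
(29, 29)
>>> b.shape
(29,)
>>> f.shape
(13, 13)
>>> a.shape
(5, 13)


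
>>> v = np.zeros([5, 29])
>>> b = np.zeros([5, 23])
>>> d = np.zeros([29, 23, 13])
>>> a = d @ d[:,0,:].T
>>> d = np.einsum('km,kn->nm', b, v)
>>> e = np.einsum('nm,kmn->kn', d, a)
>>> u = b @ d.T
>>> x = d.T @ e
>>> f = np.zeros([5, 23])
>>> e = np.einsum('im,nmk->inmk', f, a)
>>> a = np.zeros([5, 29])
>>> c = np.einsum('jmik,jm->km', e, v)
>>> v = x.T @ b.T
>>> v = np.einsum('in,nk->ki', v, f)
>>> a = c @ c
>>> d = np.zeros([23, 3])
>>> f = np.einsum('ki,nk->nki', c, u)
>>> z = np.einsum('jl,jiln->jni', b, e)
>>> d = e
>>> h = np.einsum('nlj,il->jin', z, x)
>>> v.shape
(23, 29)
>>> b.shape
(5, 23)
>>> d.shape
(5, 29, 23, 29)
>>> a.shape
(29, 29)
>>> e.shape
(5, 29, 23, 29)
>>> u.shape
(5, 29)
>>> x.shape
(23, 29)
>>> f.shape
(5, 29, 29)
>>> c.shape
(29, 29)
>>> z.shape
(5, 29, 29)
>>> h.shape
(29, 23, 5)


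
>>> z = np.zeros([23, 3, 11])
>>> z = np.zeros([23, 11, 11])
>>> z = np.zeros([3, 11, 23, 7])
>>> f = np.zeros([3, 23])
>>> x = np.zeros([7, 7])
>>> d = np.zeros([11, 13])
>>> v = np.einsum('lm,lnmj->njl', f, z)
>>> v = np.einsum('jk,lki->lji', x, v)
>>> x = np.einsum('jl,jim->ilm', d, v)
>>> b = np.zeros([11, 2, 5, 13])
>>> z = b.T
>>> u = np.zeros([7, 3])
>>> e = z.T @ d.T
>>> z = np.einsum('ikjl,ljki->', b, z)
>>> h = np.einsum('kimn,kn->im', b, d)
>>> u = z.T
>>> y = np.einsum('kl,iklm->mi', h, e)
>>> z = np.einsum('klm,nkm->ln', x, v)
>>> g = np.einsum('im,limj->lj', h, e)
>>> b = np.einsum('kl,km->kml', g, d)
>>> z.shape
(13, 11)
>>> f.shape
(3, 23)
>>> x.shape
(7, 13, 3)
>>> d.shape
(11, 13)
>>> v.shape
(11, 7, 3)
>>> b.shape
(11, 13, 11)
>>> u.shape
()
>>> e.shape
(11, 2, 5, 11)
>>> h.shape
(2, 5)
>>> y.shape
(11, 11)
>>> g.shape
(11, 11)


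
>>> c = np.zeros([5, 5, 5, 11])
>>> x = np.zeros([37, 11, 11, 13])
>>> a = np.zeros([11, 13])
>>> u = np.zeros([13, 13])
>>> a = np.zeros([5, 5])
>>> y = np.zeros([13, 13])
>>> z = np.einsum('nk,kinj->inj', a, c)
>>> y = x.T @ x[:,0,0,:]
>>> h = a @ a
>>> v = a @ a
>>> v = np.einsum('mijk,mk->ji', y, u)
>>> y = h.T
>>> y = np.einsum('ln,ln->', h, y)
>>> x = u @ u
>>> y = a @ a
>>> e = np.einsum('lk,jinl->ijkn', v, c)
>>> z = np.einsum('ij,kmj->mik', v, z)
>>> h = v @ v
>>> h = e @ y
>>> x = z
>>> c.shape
(5, 5, 5, 11)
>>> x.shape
(5, 11, 5)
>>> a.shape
(5, 5)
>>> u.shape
(13, 13)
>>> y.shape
(5, 5)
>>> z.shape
(5, 11, 5)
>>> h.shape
(5, 5, 11, 5)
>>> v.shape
(11, 11)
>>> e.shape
(5, 5, 11, 5)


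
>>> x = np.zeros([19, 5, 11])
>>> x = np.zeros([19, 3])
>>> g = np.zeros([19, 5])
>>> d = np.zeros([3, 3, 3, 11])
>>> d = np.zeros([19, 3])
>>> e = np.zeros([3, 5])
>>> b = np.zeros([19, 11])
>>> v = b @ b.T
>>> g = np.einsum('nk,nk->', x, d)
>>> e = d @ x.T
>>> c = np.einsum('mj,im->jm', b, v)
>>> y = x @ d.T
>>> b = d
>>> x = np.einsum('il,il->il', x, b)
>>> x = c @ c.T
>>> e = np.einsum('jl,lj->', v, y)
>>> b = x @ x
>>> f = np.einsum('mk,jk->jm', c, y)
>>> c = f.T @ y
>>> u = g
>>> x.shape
(11, 11)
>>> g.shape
()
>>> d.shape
(19, 3)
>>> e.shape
()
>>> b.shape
(11, 11)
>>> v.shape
(19, 19)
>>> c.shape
(11, 19)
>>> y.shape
(19, 19)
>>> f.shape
(19, 11)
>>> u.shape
()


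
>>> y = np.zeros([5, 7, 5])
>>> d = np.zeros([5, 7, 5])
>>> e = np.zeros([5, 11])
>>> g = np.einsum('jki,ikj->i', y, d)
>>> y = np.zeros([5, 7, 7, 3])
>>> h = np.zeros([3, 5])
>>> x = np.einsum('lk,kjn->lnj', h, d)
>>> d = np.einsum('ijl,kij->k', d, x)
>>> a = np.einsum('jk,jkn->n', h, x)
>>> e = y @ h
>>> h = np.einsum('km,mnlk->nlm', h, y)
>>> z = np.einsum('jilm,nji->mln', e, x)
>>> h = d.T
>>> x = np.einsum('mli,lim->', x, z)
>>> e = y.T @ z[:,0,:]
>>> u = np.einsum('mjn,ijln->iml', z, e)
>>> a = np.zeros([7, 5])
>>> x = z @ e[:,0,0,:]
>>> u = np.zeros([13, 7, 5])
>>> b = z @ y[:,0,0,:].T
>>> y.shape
(5, 7, 7, 3)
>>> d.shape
(3,)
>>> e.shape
(3, 7, 7, 3)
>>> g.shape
(5,)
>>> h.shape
(3,)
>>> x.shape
(5, 7, 3)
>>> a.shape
(7, 5)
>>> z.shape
(5, 7, 3)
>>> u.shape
(13, 7, 5)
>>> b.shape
(5, 7, 5)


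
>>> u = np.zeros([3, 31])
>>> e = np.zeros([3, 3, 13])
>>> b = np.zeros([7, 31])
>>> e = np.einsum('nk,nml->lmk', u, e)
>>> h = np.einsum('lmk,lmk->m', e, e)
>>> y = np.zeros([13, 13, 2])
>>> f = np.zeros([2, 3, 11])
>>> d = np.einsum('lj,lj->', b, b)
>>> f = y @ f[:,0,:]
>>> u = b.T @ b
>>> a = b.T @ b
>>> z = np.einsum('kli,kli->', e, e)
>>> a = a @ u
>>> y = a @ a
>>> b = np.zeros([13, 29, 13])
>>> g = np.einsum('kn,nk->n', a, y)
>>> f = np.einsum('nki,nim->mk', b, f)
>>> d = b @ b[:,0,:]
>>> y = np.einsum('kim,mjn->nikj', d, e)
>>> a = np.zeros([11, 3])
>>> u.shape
(31, 31)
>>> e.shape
(13, 3, 31)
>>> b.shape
(13, 29, 13)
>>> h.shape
(3,)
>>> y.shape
(31, 29, 13, 3)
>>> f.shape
(11, 29)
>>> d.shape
(13, 29, 13)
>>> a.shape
(11, 3)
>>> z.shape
()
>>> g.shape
(31,)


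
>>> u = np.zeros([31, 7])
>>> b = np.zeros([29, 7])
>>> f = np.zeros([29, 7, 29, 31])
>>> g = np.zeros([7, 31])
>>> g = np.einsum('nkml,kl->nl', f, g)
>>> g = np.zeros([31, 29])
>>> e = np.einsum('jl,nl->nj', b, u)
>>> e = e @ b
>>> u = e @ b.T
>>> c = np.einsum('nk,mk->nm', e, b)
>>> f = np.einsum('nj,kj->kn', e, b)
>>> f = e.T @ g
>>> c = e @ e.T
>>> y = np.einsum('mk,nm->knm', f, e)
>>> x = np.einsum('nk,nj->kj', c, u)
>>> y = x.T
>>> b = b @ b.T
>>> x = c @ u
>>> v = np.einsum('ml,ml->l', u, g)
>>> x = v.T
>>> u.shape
(31, 29)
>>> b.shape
(29, 29)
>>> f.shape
(7, 29)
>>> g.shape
(31, 29)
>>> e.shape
(31, 7)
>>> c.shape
(31, 31)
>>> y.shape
(29, 31)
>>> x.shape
(29,)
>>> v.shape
(29,)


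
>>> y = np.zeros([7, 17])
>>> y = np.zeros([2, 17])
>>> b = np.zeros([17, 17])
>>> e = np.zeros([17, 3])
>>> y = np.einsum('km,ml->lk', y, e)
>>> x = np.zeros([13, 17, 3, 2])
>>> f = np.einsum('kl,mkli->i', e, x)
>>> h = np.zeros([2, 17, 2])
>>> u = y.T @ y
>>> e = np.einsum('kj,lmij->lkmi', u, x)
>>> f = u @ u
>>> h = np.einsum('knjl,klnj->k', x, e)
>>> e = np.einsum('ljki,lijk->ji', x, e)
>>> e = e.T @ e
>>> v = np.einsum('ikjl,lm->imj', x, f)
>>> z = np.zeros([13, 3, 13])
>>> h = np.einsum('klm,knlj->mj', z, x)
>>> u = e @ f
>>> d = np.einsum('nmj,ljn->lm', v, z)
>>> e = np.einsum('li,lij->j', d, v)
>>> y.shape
(3, 2)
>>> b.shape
(17, 17)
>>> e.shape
(3,)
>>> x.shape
(13, 17, 3, 2)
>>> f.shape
(2, 2)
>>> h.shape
(13, 2)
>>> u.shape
(2, 2)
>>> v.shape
(13, 2, 3)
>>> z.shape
(13, 3, 13)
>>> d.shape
(13, 2)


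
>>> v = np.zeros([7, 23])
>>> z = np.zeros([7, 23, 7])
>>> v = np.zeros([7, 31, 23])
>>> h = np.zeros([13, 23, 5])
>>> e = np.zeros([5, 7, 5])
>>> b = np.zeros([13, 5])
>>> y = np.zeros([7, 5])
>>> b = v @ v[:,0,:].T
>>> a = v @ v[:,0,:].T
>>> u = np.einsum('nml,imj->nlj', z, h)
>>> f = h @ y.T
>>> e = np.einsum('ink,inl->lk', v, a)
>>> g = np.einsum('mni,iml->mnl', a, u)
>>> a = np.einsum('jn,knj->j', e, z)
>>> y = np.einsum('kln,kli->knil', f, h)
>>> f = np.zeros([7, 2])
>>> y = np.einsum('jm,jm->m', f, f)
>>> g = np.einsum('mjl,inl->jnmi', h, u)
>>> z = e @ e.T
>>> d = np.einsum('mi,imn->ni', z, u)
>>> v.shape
(7, 31, 23)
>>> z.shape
(7, 7)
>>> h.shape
(13, 23, 5)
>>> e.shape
(7, 23)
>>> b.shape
(7, 31, 7)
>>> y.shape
(2,)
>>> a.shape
(7,)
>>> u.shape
(7, 7, 5)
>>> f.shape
(7, 2)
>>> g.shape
(23, 7, 13, 7)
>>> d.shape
(5, 7)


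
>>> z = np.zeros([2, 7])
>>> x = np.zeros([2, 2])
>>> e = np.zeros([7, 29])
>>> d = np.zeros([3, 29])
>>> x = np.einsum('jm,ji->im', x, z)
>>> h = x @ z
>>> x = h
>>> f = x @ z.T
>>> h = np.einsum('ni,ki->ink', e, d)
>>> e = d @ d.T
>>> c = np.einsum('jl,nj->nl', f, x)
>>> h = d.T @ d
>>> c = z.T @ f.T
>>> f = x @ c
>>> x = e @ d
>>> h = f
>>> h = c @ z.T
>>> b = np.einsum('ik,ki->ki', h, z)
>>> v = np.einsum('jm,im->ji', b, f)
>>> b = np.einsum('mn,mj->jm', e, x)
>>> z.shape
(2, 7)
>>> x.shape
(3, 29)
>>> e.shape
(3, 3)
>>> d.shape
(3, 29)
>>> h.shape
(7, 2)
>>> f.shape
(7, 7)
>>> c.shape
(7, 7)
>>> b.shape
(29, 3)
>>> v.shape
(2, 7)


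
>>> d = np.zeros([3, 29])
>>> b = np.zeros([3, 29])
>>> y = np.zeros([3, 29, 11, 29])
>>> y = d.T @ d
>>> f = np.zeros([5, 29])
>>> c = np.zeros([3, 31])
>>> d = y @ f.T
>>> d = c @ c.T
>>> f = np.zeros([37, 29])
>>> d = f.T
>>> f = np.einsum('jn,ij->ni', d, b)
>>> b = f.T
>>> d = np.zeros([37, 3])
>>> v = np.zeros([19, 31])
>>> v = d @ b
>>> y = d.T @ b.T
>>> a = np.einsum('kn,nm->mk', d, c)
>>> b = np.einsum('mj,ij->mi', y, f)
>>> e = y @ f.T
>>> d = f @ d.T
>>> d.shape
(37, 37)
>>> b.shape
(3, 37)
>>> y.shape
(3, 3)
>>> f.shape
(37, 3)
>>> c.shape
(3, 31)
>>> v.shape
(37, 37)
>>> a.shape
(31, 37)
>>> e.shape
(3, 37)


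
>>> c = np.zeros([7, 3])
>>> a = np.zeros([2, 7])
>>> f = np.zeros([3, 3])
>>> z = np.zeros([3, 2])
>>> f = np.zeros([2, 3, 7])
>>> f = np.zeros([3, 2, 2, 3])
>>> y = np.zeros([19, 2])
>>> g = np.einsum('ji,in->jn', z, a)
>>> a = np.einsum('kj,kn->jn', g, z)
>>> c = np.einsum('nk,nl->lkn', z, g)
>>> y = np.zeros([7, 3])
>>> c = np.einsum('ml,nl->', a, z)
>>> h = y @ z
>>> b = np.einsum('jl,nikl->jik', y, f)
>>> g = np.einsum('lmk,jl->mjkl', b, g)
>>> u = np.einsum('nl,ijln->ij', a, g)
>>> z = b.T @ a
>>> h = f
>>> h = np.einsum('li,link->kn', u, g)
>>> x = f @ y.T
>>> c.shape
()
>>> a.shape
(7, 2)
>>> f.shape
(3, 2, 2, 3)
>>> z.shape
(2, 2, 2)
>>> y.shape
(7, 3)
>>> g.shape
(2, 3, 2, 7)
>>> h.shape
(7, 2)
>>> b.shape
(7, 2, 2)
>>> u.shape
(2, 3)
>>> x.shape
(3, 2, 2, 7)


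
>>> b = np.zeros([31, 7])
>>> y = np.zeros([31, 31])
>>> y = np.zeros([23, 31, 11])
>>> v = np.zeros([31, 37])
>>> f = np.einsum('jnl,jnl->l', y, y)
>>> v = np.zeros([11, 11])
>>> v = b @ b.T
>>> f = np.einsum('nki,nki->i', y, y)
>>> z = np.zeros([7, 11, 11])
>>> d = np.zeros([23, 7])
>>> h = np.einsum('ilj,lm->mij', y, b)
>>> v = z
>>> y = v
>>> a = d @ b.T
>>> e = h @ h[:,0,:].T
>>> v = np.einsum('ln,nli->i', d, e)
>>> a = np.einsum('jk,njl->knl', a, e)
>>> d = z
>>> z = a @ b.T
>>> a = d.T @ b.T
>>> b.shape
(31, 7)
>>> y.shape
(7, 11, 11)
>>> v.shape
(7,)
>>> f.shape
(11,)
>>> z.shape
(31, 7, 31)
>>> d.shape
(7, 11, 11)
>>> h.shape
(7, 23, 11)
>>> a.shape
(11, 11, 31)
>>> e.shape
(7, 23, 7)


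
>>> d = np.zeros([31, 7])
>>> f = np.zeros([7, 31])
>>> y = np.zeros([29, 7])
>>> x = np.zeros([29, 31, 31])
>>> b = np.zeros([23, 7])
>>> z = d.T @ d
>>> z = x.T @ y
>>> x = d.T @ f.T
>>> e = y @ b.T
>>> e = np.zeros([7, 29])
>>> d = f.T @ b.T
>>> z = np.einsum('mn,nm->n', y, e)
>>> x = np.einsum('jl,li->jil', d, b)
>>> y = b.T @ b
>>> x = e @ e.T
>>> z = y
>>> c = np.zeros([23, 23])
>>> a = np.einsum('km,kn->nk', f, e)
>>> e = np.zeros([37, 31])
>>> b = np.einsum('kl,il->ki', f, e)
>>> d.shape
(31, 23)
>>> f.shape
(7, 31)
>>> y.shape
(7, 7)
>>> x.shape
(7, 7)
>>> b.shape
(7, 37)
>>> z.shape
(7, 7)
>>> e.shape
(37, 31)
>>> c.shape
(23, 23)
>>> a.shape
(29, 7)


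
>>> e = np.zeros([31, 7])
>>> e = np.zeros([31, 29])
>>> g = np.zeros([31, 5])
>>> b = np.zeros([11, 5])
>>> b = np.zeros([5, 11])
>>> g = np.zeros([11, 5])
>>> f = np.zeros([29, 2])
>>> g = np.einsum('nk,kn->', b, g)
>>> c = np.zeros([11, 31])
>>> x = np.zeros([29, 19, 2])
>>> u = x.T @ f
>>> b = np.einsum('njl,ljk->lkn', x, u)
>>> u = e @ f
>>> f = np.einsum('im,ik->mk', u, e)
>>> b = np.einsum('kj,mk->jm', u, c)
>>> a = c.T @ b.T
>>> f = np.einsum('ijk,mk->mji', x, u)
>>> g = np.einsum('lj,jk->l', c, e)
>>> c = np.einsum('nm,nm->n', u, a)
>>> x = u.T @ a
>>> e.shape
(31, 29)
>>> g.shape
(11,)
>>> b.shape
(2, 11)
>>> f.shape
(31, 19, 29)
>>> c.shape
(31,)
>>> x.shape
(2, 2)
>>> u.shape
(31, 2)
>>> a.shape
(31, 2)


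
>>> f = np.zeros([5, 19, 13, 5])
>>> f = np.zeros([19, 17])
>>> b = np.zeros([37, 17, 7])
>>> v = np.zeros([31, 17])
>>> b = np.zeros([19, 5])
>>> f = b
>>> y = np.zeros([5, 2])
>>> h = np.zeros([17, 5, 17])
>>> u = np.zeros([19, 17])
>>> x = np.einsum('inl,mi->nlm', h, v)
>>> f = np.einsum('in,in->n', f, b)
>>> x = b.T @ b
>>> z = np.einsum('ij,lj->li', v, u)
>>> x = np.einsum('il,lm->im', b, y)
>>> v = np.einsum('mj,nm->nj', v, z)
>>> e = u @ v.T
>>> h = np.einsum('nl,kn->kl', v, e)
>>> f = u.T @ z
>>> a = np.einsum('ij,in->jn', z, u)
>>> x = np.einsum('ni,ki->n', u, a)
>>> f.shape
(17, 31)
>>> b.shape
(19, 5)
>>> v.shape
(19, 17)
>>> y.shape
(5, 2)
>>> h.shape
(19, 17)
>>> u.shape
(19, 17)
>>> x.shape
(19,)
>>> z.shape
(19, 31)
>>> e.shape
(19, 19)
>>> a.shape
(31, 17)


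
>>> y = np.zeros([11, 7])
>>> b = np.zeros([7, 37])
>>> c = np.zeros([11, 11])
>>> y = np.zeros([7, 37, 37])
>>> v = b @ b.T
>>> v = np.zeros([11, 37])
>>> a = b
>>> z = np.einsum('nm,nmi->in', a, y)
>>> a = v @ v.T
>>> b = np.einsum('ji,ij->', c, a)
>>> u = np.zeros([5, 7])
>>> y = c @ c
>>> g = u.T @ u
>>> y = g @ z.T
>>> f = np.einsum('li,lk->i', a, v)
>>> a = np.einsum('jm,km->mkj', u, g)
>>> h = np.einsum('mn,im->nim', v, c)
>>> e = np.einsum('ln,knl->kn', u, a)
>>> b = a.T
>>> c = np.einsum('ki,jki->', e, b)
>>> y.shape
(7, 37)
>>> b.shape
(5, 7, 7)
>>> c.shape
()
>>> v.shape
(11, 37)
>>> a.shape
(7, 7, 5)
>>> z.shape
(37, 7)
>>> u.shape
(5, 7)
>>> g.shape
(7, 7)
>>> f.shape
(11,)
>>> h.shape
(37, 11, 11)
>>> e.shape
(7, 7)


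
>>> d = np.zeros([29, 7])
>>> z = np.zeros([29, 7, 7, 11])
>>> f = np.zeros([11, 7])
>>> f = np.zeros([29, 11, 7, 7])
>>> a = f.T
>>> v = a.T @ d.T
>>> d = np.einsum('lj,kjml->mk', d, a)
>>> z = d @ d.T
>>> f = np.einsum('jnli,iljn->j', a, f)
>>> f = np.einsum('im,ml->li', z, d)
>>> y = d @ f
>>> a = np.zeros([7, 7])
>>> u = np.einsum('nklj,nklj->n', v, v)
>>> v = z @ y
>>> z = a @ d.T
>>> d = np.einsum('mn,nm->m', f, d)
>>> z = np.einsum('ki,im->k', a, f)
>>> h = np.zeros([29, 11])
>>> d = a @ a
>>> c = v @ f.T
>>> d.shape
(7, 7)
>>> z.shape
(7,)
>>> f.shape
(7, 11)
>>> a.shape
(7, 7)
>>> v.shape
(11, 11)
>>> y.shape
(11, 11)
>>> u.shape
(29,)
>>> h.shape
(29, 11)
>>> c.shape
(11, 7)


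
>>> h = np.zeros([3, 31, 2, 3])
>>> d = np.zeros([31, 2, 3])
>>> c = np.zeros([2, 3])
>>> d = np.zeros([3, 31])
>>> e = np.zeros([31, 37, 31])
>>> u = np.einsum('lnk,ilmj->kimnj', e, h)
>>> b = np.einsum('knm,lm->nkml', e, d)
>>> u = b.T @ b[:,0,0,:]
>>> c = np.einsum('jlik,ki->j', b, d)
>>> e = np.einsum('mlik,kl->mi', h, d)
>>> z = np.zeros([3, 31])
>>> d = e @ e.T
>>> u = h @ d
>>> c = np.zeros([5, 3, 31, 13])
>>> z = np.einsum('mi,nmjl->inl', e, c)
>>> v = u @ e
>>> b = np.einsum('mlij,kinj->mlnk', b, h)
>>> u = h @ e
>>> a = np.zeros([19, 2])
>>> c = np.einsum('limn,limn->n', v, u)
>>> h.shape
(3, 31, 2, 3)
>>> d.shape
(3, 3)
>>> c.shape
(2,)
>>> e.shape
(3, 2)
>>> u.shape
(3, 31, 2, 2)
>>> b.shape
(37, 31, 2, 3)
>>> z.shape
(2, 5, 13)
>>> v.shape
(3, 31, 2, 2)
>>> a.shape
(19, 2)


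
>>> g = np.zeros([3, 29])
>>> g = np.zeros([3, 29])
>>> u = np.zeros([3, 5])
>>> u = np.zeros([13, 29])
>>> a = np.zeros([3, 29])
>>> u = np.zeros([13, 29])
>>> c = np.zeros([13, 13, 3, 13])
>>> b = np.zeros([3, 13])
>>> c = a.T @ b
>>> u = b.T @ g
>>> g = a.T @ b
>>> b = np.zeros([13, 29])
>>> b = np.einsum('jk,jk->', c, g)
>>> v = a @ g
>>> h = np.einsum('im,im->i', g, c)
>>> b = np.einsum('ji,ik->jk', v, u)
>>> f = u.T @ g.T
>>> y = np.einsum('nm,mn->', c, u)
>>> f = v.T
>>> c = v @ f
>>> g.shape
(29, 13)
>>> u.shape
(13, 29)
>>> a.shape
(3, 29)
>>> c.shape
(3, 3)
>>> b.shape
(3, 29)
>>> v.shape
(3, 13)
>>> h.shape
(29,)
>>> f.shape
(13, 3)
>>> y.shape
()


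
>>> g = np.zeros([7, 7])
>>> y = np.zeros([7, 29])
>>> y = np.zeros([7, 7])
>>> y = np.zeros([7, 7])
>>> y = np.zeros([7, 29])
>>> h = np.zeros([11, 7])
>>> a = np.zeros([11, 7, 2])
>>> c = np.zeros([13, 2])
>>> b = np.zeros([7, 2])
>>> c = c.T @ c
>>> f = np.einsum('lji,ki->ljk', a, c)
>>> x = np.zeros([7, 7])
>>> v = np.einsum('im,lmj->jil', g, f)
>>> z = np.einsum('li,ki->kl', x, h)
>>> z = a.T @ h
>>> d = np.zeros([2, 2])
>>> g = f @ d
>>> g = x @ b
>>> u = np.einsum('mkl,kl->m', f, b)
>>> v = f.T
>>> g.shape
(7, 2)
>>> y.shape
(7, 29)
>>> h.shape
(11, 7)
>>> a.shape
(11, 7, 2)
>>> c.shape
(2, 2)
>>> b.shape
(7, 2)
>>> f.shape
(11, 7, 2)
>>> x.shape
(7, 7)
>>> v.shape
(2, 7, 11)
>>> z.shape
(2, 7, 7)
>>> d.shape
(2, 2)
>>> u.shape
(11,)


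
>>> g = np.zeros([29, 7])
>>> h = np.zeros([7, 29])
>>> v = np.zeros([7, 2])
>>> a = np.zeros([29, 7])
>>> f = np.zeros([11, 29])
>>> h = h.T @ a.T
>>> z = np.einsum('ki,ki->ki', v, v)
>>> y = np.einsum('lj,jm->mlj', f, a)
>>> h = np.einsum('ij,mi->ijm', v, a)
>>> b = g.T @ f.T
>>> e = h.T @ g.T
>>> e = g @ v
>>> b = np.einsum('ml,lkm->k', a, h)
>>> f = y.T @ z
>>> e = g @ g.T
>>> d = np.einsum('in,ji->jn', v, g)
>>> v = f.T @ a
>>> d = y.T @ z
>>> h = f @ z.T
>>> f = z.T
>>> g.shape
(29, 7)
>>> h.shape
(29, 11, 7)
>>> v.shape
(2, 11, 7)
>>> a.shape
(29, 7)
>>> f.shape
(2, 7)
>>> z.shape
(7, 2)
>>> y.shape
(7, 11, 29)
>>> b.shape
(2,)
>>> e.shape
(29, 29)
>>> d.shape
(29, 11, 2)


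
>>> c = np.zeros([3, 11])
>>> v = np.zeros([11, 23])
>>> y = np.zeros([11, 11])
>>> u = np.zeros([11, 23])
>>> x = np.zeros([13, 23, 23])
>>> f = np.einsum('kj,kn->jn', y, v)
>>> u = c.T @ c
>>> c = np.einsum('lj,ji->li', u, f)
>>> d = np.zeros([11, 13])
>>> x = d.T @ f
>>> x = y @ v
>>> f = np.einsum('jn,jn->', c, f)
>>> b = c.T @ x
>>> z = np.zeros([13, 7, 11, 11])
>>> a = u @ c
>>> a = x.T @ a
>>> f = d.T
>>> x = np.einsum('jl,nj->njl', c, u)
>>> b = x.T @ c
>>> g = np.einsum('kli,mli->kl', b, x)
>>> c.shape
(11, 23)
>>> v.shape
(11, 23)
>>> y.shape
(11, 11)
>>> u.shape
(11, 11)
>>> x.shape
(11, 11, 23)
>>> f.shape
(13, 11)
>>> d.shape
(11, 13)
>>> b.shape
(23, 11, 23)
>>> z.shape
(13, 7, 11, 11)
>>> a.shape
(23, 23)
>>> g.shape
(23, 11)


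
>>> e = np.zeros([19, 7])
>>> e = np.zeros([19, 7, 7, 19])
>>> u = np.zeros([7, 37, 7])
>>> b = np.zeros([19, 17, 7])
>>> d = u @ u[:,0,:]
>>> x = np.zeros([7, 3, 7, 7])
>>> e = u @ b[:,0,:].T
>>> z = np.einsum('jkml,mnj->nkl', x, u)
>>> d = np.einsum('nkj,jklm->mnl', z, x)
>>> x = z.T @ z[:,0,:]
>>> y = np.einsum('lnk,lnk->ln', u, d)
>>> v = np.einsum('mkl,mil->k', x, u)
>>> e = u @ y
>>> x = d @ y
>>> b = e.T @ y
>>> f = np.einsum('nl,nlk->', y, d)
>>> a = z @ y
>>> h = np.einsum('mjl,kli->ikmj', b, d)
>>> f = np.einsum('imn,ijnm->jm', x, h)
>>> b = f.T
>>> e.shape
(7, 37, 37)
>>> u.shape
(7, 37, 7)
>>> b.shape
(37, 7)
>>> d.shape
(7, 37, 7)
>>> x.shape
(7, 37, 37)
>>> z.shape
(37, 3, 7)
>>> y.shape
(7, 37)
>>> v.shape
(3,)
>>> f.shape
(7, 37)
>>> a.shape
(37, 3, 37)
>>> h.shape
(7, 7, 37, 37)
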